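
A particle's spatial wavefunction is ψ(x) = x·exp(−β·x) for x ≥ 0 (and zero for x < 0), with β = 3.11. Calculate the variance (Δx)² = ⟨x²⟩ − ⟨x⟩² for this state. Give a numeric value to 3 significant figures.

Compute ⟨x⟩ and ⟨x²⟩ separately, then (Δx)² = ⟨x²⟩ − ⟨x⟩².
Every integrand reduces to terms xʲ·e^(−2βx) on [0, ∞); use ∫₀^∞ xʲ·e^(−2βx) dx = j!/(2β)^(j+1).
Normalization: ∫|ψ|² dx = 0.0083111.
⟨x⟩ = 0.48232 and ⟨x²⟩ = 0.31017.
(Δx)² = 0.31017 − (0.48232)² = 0.077543.

0.0775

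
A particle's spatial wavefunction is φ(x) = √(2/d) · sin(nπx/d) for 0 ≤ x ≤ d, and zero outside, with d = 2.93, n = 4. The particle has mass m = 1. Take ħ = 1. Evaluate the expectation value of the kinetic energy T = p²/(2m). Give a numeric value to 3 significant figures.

T = −(ħ²/2m) d²/dx², so ⟨T⟩ = −(ħ²/2m) ∫ φ*·φ'' dx; with m = 1.
d/dx sin(nπx/d) = (nπ/d)·cos(nπx/d) and d²/dx² sin(nπx/d) = −(nπ/d)²·sin(nπx/d); on 0 ≤ x ≤ d, ∫sin²(nπx/d) dx = d/2 and ∫sin(nπx/d)·cos(nπx/d) dx = 0.
⟨T⟩ = 9.1972.

9.20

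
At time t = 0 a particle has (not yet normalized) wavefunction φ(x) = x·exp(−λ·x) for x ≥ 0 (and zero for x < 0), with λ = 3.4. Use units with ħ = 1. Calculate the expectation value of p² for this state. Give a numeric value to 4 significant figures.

11.56

p² φ = −ħ² d²φ/dx²; ⟨p²⟩ = −ħ² ∫ φ*·φ'' dx / ∫|φ|² dx.
Differentiate x·exp(−λ·x) with the product rule; every integrand then reduces to terms xʲ·e^(−2λx) on [0, ∞), with ∫₀^∞ xʲ·e^(−2λx) dx = j!/(2λ)^(j+1).
State is unnormalized: ∫|φ|² dx = 0.0063607, and ∫φ*·(−ħ² φ'') dx = 0.073529, so ⟨p²⟩ = 0.073529 / 0.0063607.
⟨p²⟩ = 11.560.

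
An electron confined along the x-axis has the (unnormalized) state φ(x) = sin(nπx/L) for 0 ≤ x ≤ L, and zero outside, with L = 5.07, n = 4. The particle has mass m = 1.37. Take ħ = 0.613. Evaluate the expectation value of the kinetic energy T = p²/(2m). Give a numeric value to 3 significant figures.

0.843

T = −(ħ²/2m) d²/dx², so ⟨T⟩ = −(ħ²/2m) ∫ φ*·φ'' dx / ∫|φ|² dx; with m = 1.37.
d/dx sin(nπx/L) = (nπ/L)·cos(nπx/L) and d²/dx² sin(nπx/L) = −(nπ/L)²·sin(nπx/L); on 0 ≤ x ≤ L, ∫sin²(nπx/L) dx = L/2 and ∫sin(nπx/L)·cos(nπx/L) dx = 0.
State is unnormalized: ∫|φ|² dx = 2.5350, and ∫φ*·(−ħ²/2m · φ'') dx = 2.1358, so ⟨T⟩ = 2.1358 / 2.5350.
⟨T⟩ = 0.84251.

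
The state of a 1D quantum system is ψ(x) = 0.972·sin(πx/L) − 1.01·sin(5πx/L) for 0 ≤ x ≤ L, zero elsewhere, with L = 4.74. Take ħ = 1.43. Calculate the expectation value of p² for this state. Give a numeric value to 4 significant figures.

p² ψ = −ħ² d²ψ/dx²; ⟨p²⟩ = −ħ² ∫ ψ*·ψ'' dx / ∫|ψ|² dx.
d²/dx² sin(jπx/L) = −(jπ/L)²·sin(jπx/L); on 0 ≤ x ≤ L, ∫sin²(jπx/L) dx = L/2 and ∫sin(jπx/L)·sin(lπx/L) dx = 0 for j ≠ l, so only diagonal terms survive in ∫|ψ|² and ∫ψ·ψ″; ∫ψ·ψ′ dx = [ψ²/2] between the walls = 0.
State is unnormalized: ∫|ψ|² dx = 4.6568, and ∫ψ*·(−ħ² ψ'') dx = 56.305, so ⟨p²⟩ = 56.305 / 4.6568.
⟨p²⟩ = 12.091.

12.09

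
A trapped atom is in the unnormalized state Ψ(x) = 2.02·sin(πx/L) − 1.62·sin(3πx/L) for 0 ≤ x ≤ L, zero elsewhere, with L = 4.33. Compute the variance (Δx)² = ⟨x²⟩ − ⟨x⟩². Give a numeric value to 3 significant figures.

Compute ⟨x⟩ and ⟨x²⟩ separately, then (Δx)² = ⟨x²⟩ − ⟨x⟩².
On 0 ≤ x ≤ L (j ≠ l): ∫sin²(jπx/L) dx = L/2, ∫sin(jπx/L)·sin(lπx/L) dx = 0; diagonal moments ∫x·sin²(jπx/L) dx = L²/4, ∫x²·sin²(jπx/L) dx = L³·(1/6 − 1/(4j²π²)); cross terms ∫x·sin(jπx/L)·sin(lπx/L) dx = 0 for j + l even and −4jlL²/(π²(j² − l²)²) for j + l odd, ∫x²·sin(jπx/L)·sin(lπx/L) dx = (−1)^(j+l)·4jlL³/(π²(j² − l²)²); higher powers the same way via product-to-sum and parts.
Normalization: ∫|Ψ|² dx = 14.516.
⟨x⟩ = 2.1650 and ⟨x²⟩ = 4.9349.
(Δx)² = 4.9349 − (2.1650)² = 0.24768.

0.248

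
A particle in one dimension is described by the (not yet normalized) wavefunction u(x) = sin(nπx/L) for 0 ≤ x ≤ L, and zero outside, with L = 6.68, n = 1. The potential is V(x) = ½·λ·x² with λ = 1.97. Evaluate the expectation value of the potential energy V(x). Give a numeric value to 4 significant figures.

⟨V⟩ = ∫ V(x)·|u|² dx / ∫|u|² dx.
With sin²θ = (1 − cos2θ)/2 on 0 ≤ x ≤ L: ∫sin²(nπx/L) dx = L/2, ∫x·sin²(nπx/L) dx = L²/4, ∫x²·sin²(nπx/L) dx = L³·(1/6 − 1/(4n²π²)); higher powers xᵏ the same way, integrating xᵏ·cos(2nπx/L) by parts.
State is unnormalized: ∫|u|² dx = 3.3400, and ∫u*·V(x)·u dx = 41.497, so ⟨V⟩ = 41.497 / 3.3400.
⟨V⟩ = 12.424.

12.42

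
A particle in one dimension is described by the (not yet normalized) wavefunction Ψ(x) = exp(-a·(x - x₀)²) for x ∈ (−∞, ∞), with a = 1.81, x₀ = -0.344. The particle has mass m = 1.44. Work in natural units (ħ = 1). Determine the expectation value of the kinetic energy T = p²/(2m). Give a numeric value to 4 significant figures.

0.6285

T = −(ħ²/2m) d²/dx², so ⟨T⟩ = −(ħ²/2m) ∫ Ψ*·Ψ'' dx / ∫|Ψ|² dx; with m = 1.44.
Gaussian moments (u = x − x₀): ∫u^(2j)·e^(−2au²) du = (2j−1)!!/(4a)^j · √(π/(2a)), odd powers integrate to 0; here √(π/(2a)) = 0.93158. Derivatives: d/dx e^(−au²) = −2au·e^(−au²), d²/dx² e^(−au²) = (4a²u² − 2a)·e^(−au²).
State is unnormalized: ∫|Ψ|² dx = 0.93158, and ∫Ψ*·(−ħ²/2m · Ψ'') dx = 0.58547, so ⟨T⟩ = 0.58547 / 0.93158.
⟨T⟩ = 0.62847.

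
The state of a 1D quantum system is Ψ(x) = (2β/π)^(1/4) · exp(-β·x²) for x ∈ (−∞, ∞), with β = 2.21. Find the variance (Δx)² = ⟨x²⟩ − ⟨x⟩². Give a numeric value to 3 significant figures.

0.113

Compute ⟨x⟩ and ⟨x²⟩ separately, then (Δx)² = ⟨x²⟩ − ⟨x⟩².
Gaussian moments: ∫x^(2j)·e^(−2βx²) dx = (2j−1)!!/(4β)^j · √(π/(2β)), odd powers integrate to 0; here √(π/(2β)) = 0.84307.
⟨x⟩ = 0.0000 and ⟨x²⟩ = 0.11312.
(Δx)² = 0.11312 − (0.0000)² = 0.11312.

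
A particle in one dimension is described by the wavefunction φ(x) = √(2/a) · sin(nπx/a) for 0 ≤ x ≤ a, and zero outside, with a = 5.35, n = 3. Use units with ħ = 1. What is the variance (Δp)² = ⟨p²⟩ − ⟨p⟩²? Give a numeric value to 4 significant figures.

Compute ⟨p⟩ and ⟨p²⟩ separately; (Δp)² = ⟨p²⟩ − ⟨p⟩².
d/dx sin(nπx/a) = (nπ/a)·cos(nπx/a) and d²/dx² sin(nπx/a) = −(nπ/a)²·sin(nπx/a); on 0 ≤ x ≤ a, ∫sin²(nπx/a) dx = a/2 and ∫sin(nπx/a)·cos(nπx/a) dx = 0.
⟨p⟩ = 0.0000 and ⟨p²⟩ = 3.1034.
(Δp)² = 3.1034 − (0.0000)² = 3.1034.

3.103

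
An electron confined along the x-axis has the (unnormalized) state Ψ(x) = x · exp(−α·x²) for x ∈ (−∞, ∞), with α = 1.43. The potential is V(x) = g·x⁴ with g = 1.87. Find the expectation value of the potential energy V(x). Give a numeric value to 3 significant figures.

0.857

⟨V⟩ = ∫ V(x)·|Ψ|² dx / ∫|Ψ|² dx.
Expand each integrand as polynomial × e^(−2αx²) and use ∫x^(2j)·e^(−2αx²) dx = (2j−1)!!/(4α)^j · √(π/(2α)), odd powers → 0; here √(π/(2α)) = 1.0481.
State is unnormalized: ∫|Ψ|² dx = 0.18323, and ∫Ψ*·V(x)·Ψ dx = 0.15709, so ⟨V⟩ = 0.15709 / 0.18323.
⟨V⟩ = 0.85732.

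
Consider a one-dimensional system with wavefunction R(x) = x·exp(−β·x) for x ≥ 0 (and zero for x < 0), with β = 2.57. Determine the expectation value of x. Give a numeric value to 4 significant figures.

⟨x⟩ = ∫ x·|R|² dx / ∫|R|² dx (integrals over the domain).
Every integrand reduces to terms xʲ·e^(−2βx) on [0, ∞); use ∫₀^∞ xʲ·e^(−2βx) dx = j!/(2β)^(j+1).
State is unnormalized: ∫|R|² dx = 0.014728, and ∫R*·x·R dx = 0.0085960, so ⟨x⟩ = 0.0085960 / 0.014728.
⟨x⟩ = 0.58366.

0.5837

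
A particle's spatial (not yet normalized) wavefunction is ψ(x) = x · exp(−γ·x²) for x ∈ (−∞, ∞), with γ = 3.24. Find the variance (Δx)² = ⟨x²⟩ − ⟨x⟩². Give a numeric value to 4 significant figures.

Compute ⟨x⟩ and ⟨x²⟩ separately, then (Δx)² = ⟨x²⟩ − ⟨x⟩².
Expand each integrand as polynomial × e^(−2γx²) and use ∫x^(2j)·e^(−2γx²) dx = (2j−1)!!/(4γ)^j · √(π/(2γ)), odd powers → 0; here √(π/(2γ)) = 0.69629.
Normalization: ∫|ψ|² dx = 0.053726.
⟨x⟩ = 0.0000 and ⟨x²⟩ = 0.23148.
(Δx)² = 0.23148 − (0.0000)² = 0.23148.

0.2315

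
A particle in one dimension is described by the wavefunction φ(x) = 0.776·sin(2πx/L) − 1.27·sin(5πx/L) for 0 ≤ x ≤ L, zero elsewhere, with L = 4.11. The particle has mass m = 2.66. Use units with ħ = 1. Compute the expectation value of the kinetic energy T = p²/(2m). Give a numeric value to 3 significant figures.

2.12

T = −(ħ²/2m) d²/dx², so ⟨T⟩ = −(ħ²/2m) ∫ φ*·φ'' dx / ∫|φ|² dx; with m = 2.66.
d²/dx² sin(jπx/L) = −(jπ/L)²·sin(jπx/L); on 0 ≤ x ≤ L, ∫sin²(jπx/L) dx = L/2 and ∫sin(jπx/L)·sin(lπx/L) dx = 0 for j ≠ l, so only diagonal terms survive in ∫|φ|² and ∫φ·φ″; ∫φ·φ′ dx = [φ²/2] between the walls = 0.
State is unnormalized: ∫|φ|² dx = 4.5520, and ∫φ*·(−ħ²/2m · φ'') dx = 9.6441, so ⟨T⟩ = 9.6441 / 4.5520.
⟨T⟩ = 2.1187.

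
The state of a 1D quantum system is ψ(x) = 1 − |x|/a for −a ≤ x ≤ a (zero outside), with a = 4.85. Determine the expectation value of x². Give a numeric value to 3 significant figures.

2.35

⟨x²⟩ = ∫ x²·|ψ|² dx / ∫|ψ|² dx (integrals over the domain).
ψ is even, so ∫ over [−a, a] = 2∫₀ᵃ with ψ = 1 − x/a there: ∫₀ᵃ (1 − x/a)² dx = a/3, ∫₀ᵃ x²(1 − x/a)² dx = a³/30, ∫₀ᵃ x⁴(1 − x/a)² dx = a⁵/105.
State is unnormalized: ∫|ψ|² dx = 3.2333, and ∫ψ*·x²·ψ dx = 7.6056, so ⟨x²⟩ = 7.6056 / 3.2333.
⟨x²⟩ = 2.3523.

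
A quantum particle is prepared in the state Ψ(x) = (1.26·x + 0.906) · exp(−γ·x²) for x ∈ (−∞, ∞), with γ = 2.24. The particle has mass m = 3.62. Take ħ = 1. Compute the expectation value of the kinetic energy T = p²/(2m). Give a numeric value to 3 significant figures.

0.419

T = −(ħ²/2m) d²/dx², so ⟨T⟩ = −(ħ²/2m) ∫ Ψ*·Ψ'' dx / ∫|Ψ|² dx; with m = 3.62.
Expand each integrand as polynomial × e^(−2γx²) and use ∫x^(2j)·e^(−2γx²) dx = (2j−1)!!/(4γ)^j · √(π/(2γ)), odd powers → 0; here √(π/(2γ)) = 0.83741. Differentiate with the product rule, d/dx e^(−γx²) = −2γx·e^(−γx²).
State is unnormalized: ∫|Ψ|² dx = 0.83575, and ∫Ψ*·(−ħ²/2m · Ψ'') dx = 0.35039, so ⟨T⟩ = 0.35039 / 0.83575.
⟨T⟩ = 0.41925.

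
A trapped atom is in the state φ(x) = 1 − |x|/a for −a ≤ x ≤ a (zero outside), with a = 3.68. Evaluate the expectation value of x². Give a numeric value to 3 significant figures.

⟨x²⟩ = ∫ x²·|φ|² dx / ∫|φ|² dx (integrals over the domain).
φ is even, so ∫ over [−a, a] = 2∫₀ᵃ with φ = 1 − x/a there: ∫₀ᵃ (1 − x/a)² dx = a/3, ∫₀ᵃ x²(1 − x/a)² dx = a³/30, ∫₀ᵃ x⁴(1 − x/a)² dx = a⁵/105.
State is unnormalized: ∫|φ|² dx = 2.4533, and ∫φ*·x²·φ dx = 3.3224, so ⟨x²⟩ = 3.3224 / 2.4533.
⟨x²⟩ = 1.3542.

1.35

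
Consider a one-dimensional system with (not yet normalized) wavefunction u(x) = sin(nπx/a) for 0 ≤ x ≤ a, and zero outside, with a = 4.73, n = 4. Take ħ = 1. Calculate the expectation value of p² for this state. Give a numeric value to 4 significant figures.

p² u = −ħ² d²u/dx²; ⟨p²⟩ = −ħ² ∫ u*·u'' dx / ∫|u|² dx.
d/dx sin(nπx/a) = (nπ/a)·cos(nπx/a) and d²/dx² sin(nπx/a) = −(nπ/a)²·sin(nπx/a); on 0 ≤ x ≤ a, ∫sin²(nπx/a) dx = a/2 and ∫sin(nπx/a)·cos(nπx/a) dx = 0.
State is unnormalized: ∫|u|² dx = 2.3650, and ∫u*·(−ħ² u'') dx = 16.693, so ⟨p²⟩ = 16.693 / 2.3650.
⟨p²⟩ = 7.0583.

7.058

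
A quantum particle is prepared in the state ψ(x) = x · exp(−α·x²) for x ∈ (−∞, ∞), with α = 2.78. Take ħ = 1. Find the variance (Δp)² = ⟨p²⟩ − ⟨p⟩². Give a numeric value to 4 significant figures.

Compute ⟨p⟩ and ⟨p²⟩ separately; (Δp)² = ⟨p²⟩ − ⟨p⟩².
Expand each integrand as polynomial × e^(−2αx²) and use ∫x^(2j)·e^(−2αx²) dx = (2j−1)!!/(4α)^j · √(π/(2α)), odd powers → 0; here √(π/(2α)) = 0.75169. Differentiate with the product rule, d/dx e^(−αx²) = −2αx·e^(−αx²).
Normalization: ∫|ψ|² dx = 0.067598.
⟨p⟩ = 0.0000 and ⟨p²⟩ = 8.3400.
(Δp)² = 8.3400 − (0.0000)² = 8.3400.

8.340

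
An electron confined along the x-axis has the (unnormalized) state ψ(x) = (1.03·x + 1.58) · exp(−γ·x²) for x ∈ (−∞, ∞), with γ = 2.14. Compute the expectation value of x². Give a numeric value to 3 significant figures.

⟨x²⟩ = ∫ x²·|ψ|² dx / ∫|ψ|² dx (integrals over the domain).
Expand each integrand as polynomial × e^(−2γx²) and use ∫x^(2j)·e^(−2γx²) dx = (2j−1)!!/(4γ)^j · √(π/(2γ)), odd powers → 0; here √(π/(2γ)) = 0.85675.
State is unnormalized: ∫|ψ|² dx = 2.2450, and ∫ψ*·x²·ψ dx = 0.28707, so ⟨x²⟩ = 0.28707 / 2.2450.
⟨x²⟩ = 0.12787.

0.128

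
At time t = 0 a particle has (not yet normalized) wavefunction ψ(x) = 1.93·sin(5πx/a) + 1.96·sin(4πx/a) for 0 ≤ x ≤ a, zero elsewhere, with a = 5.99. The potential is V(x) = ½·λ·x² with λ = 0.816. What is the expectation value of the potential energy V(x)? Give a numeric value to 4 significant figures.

⟨V⟩ = ∫ V(x)·|ψ|² dx / ∫|ψ|² dx.
On 0 ≤ x ≤ a (j ≠ l): ∫sin²(jπx/a) dx = a/2, ∫sin(jπx/a)·sin(lπx/a) dx = 0; diagonal moments ∫x·sin²(jπx/a) dx = a²/4, ∫x²·sin²(jπx/a) dx = a³·(1/6 − 1/(4j²π²)); cross terms ∫x·sin(jπx/a)·sin(lπx/a) dx = 0 for j + l even and −4jla²/(π²(j² − l²)²) for j + l odd, ∫x²·sin(jπx/a)·sin(lπx/a) dx = (−1)^(j+l)·4jla³/(π²(j² − l²)²); higher powers the same way via product-to-sum and parts.
State is unnormalized: ∫|ψ|² dx = 22.662, and ∫ψ*·V(x)·ψ dx = 43.330, so ⟨V⟩ = 43.330 / 22.662.
⟨V⟩ = 1.9120.

1.912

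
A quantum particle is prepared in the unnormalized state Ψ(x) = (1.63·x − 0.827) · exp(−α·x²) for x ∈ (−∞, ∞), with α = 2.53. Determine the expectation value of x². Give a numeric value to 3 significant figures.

⟨x²⟩ = ∫ x²·|Ψ|² dx / ∫|Ψ|² dx (integrals over the domain).
Expand each integrand as polynomial × e^(−2αx²) and use ∫x^(2j)·e^(−2αx²) dx = (2j−1)!!/(4α)^j · √(π/(2α)), odd powers → 0; here √(π/(2α)) = 0.78795.
State is unnormalized: ∫|Ψ|² dx = 0.74577, and ∫Ψ*·x²·Ψ dx = 0.11458, so ⟨x²⟩ = 0.11458 / 0.74577.
⟨x²⟩ = 0.15363.

0.154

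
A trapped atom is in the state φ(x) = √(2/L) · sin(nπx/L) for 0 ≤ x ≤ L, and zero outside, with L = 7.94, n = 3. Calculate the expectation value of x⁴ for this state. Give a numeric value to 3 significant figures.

751.

⟨x⁴⟩ = ∫ x⁴·|φ|² dx (integrals over the domain).
With sin²θ = (1 − cos2θ)/2 on 0 ≤ x ≤ L: ∫sin²(nπx/L) dx = L/2, ∫x·sin²(nπx/L) dx = L²/4, ∫x²·sin²(nπx/L) dx = L³·(1/6 − 1/(4n²π²)); higher powers xᵏ the same way, integrating xᵏ·cos(2nπx/L) by parts.
⟨x⁴⟩ = 750.91.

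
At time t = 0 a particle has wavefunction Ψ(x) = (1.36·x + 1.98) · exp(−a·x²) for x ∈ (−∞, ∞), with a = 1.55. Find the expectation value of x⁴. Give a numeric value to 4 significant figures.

⟨x⁴⟩ = ∫ x⁴·|Ψ|² dx / ∫|Ψ|² dx (integrals over the domain).
Expand each integrand as polynomial × e^(−2ax²) and use ∫x^(2j)·e^(−2ax²) dx = (2j−1)!!/(4a)^j · √(π/(2a)), odd powers → 0; here √(π/(2a)) = 1.0067.
State is unnormalized: ∫|Ψ|² dx = 4.2469, and ∫Ψ*·x⁴·Ψ dx = 0.42520, so ⟨x⁴⟩ = 0.42520 / 4.2469.
⟨x⁴⟩ = 0.10012.

0.1001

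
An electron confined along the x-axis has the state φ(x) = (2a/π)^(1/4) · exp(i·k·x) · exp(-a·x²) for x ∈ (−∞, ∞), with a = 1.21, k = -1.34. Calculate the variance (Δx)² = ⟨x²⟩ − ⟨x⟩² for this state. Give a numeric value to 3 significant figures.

0.207

Compute ⟨x⟩ and ⟨x²⟩ separately, then (Δx)² = ⟨x²⟩ − ⟨x⟩².
Gaussian moments: ∫x^(2j)·e^(−2ax²) dx = (2j−1)!!/(4a)^j · √(π/(2a)), odd powers integrate to 0; here √(π/(2a)) = 1.1394.
⟨x⟩ = 0.0000 and ⟨x²⟩ = 0.20661.
(Δx)² = 0.20661 − (0.0000)² = 0.20661.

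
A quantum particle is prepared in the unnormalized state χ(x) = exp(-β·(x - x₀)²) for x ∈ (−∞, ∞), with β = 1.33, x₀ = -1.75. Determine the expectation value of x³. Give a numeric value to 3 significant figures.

-6.35

⟨x³⟩ = ∫ x³·|χ|² dx / ∫|χ|² dx (integrals over the domain).
Gaussian moments (u = x − x₀): ∫u^(2j)·e^(−2βu²) du = (2j−1)!!/(4β)^j · √(π/(2β)), odd powers integrate to 0; here √(π/(2β)) = 1.0868.
State is unnormalized: ∫|χ|² dx = 1.0868, and ∫χ*·x³·χ dx = -6.8968, so ⟨x³⟩ = -6.8968 / 1.0868.
⟨x³⟩ = -6.3462.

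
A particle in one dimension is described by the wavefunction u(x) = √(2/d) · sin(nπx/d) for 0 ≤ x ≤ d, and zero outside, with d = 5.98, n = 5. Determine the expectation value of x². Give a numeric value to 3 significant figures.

⟨x²⟩ = ∫ x²·|u|² dx (integrals over the domain).
With sin²θ = (1 − cos2θ)/2 on 0 ≤ x ≤ d: ∫sin²(nπx/d) dx = d/2, ∫x·sin²(nπx/d) dx = d²/4, ∫x²·sin²(nπx/d) dx = d³·(1/6 − 1/(4n²π²)); higher powers xᵏ the same way, integrating xᵏ·cos(2nπx/d) by parts.
⟨x²⟩ = 11.848.

11.8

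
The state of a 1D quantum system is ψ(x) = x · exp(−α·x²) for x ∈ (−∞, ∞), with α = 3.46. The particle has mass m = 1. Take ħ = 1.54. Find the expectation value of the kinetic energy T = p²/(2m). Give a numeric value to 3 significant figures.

T = −(ħ²/2m) d²/dx², so ⟨T⟩ = −(ħ²/2m) ∫ ψ*·ψ'' dx / ∫|ψ|² dx; with m = 1.
Expand each integrand as polynomial × e^(−2αx²) and use ∫x^(2j)·e^(−2αx²) dx = (2j−1)!!/(4α)^j · √(π/(2α)), odd powers → 0; here √(π/(2α)) = 0.67379. Differentiate with the product rule, d/dx e^(−αx²) = −2αx·e^(−αx²).
State is unnormalized: ∫|ψ|² dx = 0.048684, and ∫ψ*·(−ħ²/2m · ψ'') dx = 0.59923, so ⟨T⟩ = 0.59923 / 0.048684.
⟨T⟩ = 12.309.

12.3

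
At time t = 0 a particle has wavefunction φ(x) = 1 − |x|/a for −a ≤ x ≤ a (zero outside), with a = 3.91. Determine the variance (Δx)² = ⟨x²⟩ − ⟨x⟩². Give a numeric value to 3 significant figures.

Compute ⟨x⟩ and ⟨x²⟩ separately, then (Δx)² = ⟨x²⟩ − ⟨x⟩².
φ is even, so ∫ over [−a, a] = 2∫₀ᵃ with φ = 1 − x/a there: ∫₀ᵃ (1 − x/a)² dx = a/3, ∫₀ᵃ x²(1 − x/a)² dx = a³/30, ∫₀ᵃ x⁴(1 − x/a)² dx = a⁵/105.
Normalization: ∫|φ|² dx = 2.6067.
⟨x⟩ = 0.0000 and ⟨x²⟩ = 1.5288.
(Δx)² = 1.5288 − (0.0000)² = 1.5288.

1.53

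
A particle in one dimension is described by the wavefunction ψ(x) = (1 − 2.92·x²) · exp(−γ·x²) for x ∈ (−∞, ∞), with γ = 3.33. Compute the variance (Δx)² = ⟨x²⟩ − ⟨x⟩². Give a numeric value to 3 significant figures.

Compute ⟨x⟩ and ⟨x²⟩ separately, then (Δx)² = ⟨x²⟩ − ⟨x⟩².
Expand each integrand as polynomial × e^(−2γx²) and use ∫x^(2j)·e^(−2γx²) dx = (2j−1)!!/(4γ)^j · √(π/(2γ)), odd powers → 0; here √(π/(2γ)) = 0.68681.
Normalization: ∫|ψ|² dx = 0.48471.
⟨x⟩ = 0.0000 and ⟨x²⟩ = 0.043141.
(Δx)² = 0.043141 − (0.0000)² = 0.043141.

0.0431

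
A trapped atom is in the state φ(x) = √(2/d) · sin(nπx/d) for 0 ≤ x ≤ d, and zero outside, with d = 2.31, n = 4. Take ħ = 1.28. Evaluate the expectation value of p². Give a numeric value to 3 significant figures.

48.5

p² φ = −ħ² d²φ/dx²; ⟨p²⟩ = −ħ² ∫ φ*·φ'' dx.
d/dx sin(nπx/d) = (nπ/d)·cos(nπx/d) and d²/dx² sin(nπx/d) = −(nπ/d)²·sin(nπx/d); on 0 ≤ x ≤ d, ∫sin²(nπx/d) dx = d/2 and ∫sin(nπx/d)·cos(nπx/d) dx = 0.
⟨p²⟩ = 48.486.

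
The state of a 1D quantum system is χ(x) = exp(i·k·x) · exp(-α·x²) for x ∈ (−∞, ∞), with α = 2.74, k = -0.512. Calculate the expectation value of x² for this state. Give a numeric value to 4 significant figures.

0.09124

⟨x²⟩ = ∫ x²·|χ|² dx / ∫|χ|² dx (integrals over the domain).
Gaussian moments: ∫x^(2j)·e^(−2αx²) dx = (2j−1)!!/(4α)^j · √(π/(2α)), odd powers integrate to 0; here √(π/(2α)) = 0.75715.
State is unnormalized: ∫|χ|² dx = 0.75715, and ∫χ*·x²·χ dx = 0.069083, so ⟨x²⟩ = 0.069083 / 0.75715.
⟨x²⟩ = 0.091241.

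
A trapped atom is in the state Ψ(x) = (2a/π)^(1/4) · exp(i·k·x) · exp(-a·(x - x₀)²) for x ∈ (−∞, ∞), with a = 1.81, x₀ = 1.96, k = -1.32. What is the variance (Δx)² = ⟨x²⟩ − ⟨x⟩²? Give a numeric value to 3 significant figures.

0.138

Compute ⟨x⟩ and ⟨x²⟩ separately, then (Δx)² = ⟨x²⟩ − ⟨x⟩².
Gaussian moments (u = x − x₀): ∫u^(2j)·e^(−2au²) du = (2j−1)!!/(4a)^j · √(π/(2a)), odd powers integrate to 0; here √(π/(2a)) = 0.93158.
⟨x⟩ = 1.9600 and ⟨x²⟩ = 3.9797.
(Δx)² = 3.9797 − (1.9600)² = 0.13812.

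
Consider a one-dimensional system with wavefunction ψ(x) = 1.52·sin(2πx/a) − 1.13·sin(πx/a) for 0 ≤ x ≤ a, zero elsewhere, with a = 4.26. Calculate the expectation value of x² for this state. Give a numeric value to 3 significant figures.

⟨x²⟩ = ∫ x²·|ψ|² dx / ∫|ψ|² dx (integrals over the domain).
On 0 ≤ x ≤ a (j ≠ l): ∫sin²(jπx/a) dx = a/2, ∫sin(jπx/a)·sin(lπx/a) dx = 0; diagonal moments ∫x·sin²(jπx/a) dx = a²/4, ∫x²·sin²(jπx/a) dx = a³·(1/6 − 1/(4j²π²)); cross terms ∫x·sin(jπx/a)·sin(lπx/a) dx = 0 for j + l even and −4jla²/(π²(j² − l²)²) for j + l odd, ∫x²·sin(jπx/a)·sin(lπx/a) dx = (−1)^(j+l)·4jla³/(π²(j² − l²)²); higher powers the same way via product-to-sum and parts.
State is unnormalized: ∫|ψ|² dx = 7.6409, and ∫ψ*·x²·ψ dx = 66.508, so ⟨x²⟩ = 66.508 / 7.6409.
⟨x²⟩ = 8.7042.

8.70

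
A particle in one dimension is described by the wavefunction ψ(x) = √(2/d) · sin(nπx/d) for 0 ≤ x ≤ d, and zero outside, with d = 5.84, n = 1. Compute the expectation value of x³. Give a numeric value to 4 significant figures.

34.66

⟨x³⟩ = ∫ x³·|ψ|² dx (integrals over the domain).
With sin²θ = (1 − cos2θ)/2 on 0 ≤ x ≤ d: ∫sin²(nπx/d) dx = d/2, ∫x·sin²(nπx/d) dx = d²/4, ∫x²·sin²(nπx/d) dx = d³·(1/6 − 1/(4n²π²)); higher powers xᵏ the same way, integrating xᵏ·cos(2nπx/d) by parts.
⟨x³⟩ = 34.659.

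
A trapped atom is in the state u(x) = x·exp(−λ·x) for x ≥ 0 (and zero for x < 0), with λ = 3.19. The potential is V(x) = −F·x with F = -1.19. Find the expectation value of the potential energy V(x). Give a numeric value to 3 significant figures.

⟨V⟩ = ∫ V(x)·|u|² dx / ∫|u|² dx.
Every integrand reduces to terms xʲ·e^(−2λx) on [0, ∞); use ∫₀^∞ xʲ·e^(−2λx) dx = j!/(2λ)^(j+1).
State is unnormalized: ∫|u|² dx = 0.0077014, and ∫u*·V(x)·u dx = 0.0043094, so ⟨V⟩ = 0.0043094 / 0.0077014.
⟨V⟩ = 0.55956.

0.560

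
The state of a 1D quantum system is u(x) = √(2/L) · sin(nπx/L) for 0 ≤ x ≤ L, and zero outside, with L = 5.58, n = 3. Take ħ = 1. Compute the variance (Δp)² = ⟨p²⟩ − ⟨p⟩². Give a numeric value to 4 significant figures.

2.853

Compute ⟨p⟩ and ⟨p²⟩ separately; (Δp)² = ⟨p²⟩ − ⟨p⟩².
d/dx sin(nπx/L) = (nπ/L)·cos(nπx/L) and d²/dx² sin(nπx/L) = −(nπ/L)²·sin(nπx/L); on 0 ≤ x ≤ L, ∫sin²(nπx/L) dx = L/2 and ∫sin(nπx/L)·cos(nπx/L) dx = 0.
⟨p⟩ = 0.0000 and ⟨p²⟩ = 2.8528.
(Δp)² = 2.8528 − (0.0000)² = 2.8528.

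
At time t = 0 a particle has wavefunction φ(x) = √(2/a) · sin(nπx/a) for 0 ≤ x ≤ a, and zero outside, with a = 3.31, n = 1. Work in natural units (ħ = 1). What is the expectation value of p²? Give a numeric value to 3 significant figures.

0.901

p² φ = −ħ² d²φ/dx²; ⟨p²⟩ = −ħ² ∫ φ*·φ'' dx.
d/dx sin(nπx/a) = (nπ/a)·cos(nπx/a) and d²/dx² sin(nπx/a) = −(nπ/a)²·sin(nπx/a); on 0 ≤ x ≤ a, ∫sin²(nπx/a) dx = a/2 and ∫sin(nπx/a)·cos(nπx/a) dx = 0.
⟨p²⟩ = 0.90083.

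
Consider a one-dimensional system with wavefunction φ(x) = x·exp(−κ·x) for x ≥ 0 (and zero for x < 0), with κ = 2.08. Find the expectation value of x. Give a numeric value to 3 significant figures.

0.721

⟨x⟩ = ∫ x·|φ|² dx / ∫|φ|² dx (integrals over the domain).
Every integrand reduces to terms xʲ·e^(−2κx) on [0, ∞); use ∫₀^∞ xʲ·e^(−2κx) dx = j!/(2κ)^(j+1).
State is unnormalized: ∫|φ|² dx = 0.027781, and ∫φ*·x·φ dx = 0.020034, so ⟨x⟩ = 0.020034 / 0.027781.
⟨x⟩ = 0.72115.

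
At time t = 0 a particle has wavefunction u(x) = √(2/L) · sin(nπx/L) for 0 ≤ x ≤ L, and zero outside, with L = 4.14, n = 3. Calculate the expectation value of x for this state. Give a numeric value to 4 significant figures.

⟨x⟩ = ∫ x·|u|² dx (integrals over the domain).
With sin²θ = (1 − cos2θ)/2 on 0 ≤ x ≤ L: ∫sin²(nπx/L) dx = L/2, ∫x·sin²(nπx/L) dx = L²/4, ∫x²·sin²(nπx/L) dx = L³·(1/6 − 1/(4n²π²)); higher powers xᵏ the same way, integrating xᵏ·cos(2nπx/L) by parts.
⟨x⟩ = 2.0700.

2.070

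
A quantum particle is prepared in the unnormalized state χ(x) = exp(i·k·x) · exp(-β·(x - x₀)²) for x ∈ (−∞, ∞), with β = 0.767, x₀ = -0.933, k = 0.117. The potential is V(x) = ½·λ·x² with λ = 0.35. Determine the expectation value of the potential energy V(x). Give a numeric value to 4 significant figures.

⟨V⟩ = ∫ V(x)·|χ|² dx / ∫|χ|² dx.
Gaussian moments (u = x − x₀): ∫u^(2j)·e^(−2βu²) du = (2j−1)!!/(4β)^j · √(π/(2β)), odd powers integrate to 0; here √(π/(2β)) = 1.4311.
State is unnormalized: ∫|χ|² dx = 1.4311, and ∫χ*·V(x)·χ dx = 0.29963, so ⟨V⟩ = 0.29963 / 1.4311.
⟨V⟩ = 0.20938.

0.2094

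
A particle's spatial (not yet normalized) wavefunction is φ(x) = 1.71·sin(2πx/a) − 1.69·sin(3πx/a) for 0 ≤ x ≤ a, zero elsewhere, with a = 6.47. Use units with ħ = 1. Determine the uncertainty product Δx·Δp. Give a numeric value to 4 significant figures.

1.523

Δx = √(⟨x²⟩−⟨x⟩²), Δp = √(⟨p²⟩−⟨p⟩²).
On 0 ≤ x ≤ a (j ≠ l): ∫sin²(jπx/a) dx = a/2, ∫sin(jπx/a)·sin(lπx/a) dx = 0; diagonal moments ∫x·sin²(jπx/a) dx = a²/4, ∫x²·sin²(jπx/a) dx = a³·(1/6 − 1/(4j²π²)); cross terms ∫x·sin(jπx/a)·sin(lπx/a) dx = 0 for j + l even and −4jla²/(π²(j² − l²)²) for j + l odd, ∫x²·sin(jπx/a)·sin(lπx/a) dx = (−1)^(j+l)·4jla³/(π²(j² − l²)²); higher powers the same way via product-to-sum and parts. d²/dx² sin(jπx/a) = −(jπ/a)²·sin(jπx/a); on 0 ≤ x ≤ a, ∫sin²(jπx/a) dx = a/2 and ∫sin(jπx/a)·sin(lπx/a) dx = 0 for j ≠ l, so only diagonal terms survive in ∫|φ|² and ∫φ·φ″; ∫φ·φ′ dx = [φ²/2] between the walls = 0.
Normalization: ∫|φ|² dx = 18.699.
⟨x⟩ = 4.4936, ⟨x²⟩ = 21.712 ⇒ Δx = 1.2328.
⟨p⟩ = 0.0000, ⟨p²⟩ = 1.5256 ⇒ Δp = 1.2351.
Δx·Δp = 1.5227.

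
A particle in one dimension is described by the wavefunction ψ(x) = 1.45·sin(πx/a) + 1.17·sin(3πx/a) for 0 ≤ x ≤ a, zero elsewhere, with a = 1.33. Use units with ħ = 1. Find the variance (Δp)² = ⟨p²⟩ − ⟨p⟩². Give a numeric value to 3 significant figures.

23.2

Compute ⟨p⟩ and ⟨p²⟩ separately; (Δp)² = ⟨p²⟩ − ⟨p⟩².
d²/dx² sin(jπx/a) = −(jπ/a)²·sin(jπx/a); on 0 ≤ x ≤ a, ∫sin²(jπx/a) dx = a/2 and ∫sin(jπx/a)·sin(lπx/a) dx = 0 for j ≠ l, so only diagonal terms survive in ∫|ψ|² and ∫ψ·ψ″; ∫ψ·ψ′ dx = [ψ²/2] between the walls = 0.
Normalization: ∫|ψ|² dx = 2.3085.
⟨p⟩ = 0.0000 and ⟨p²⟩ = 23.181.
(Δp)² = 23.181 − (0.0000)² = 23.181.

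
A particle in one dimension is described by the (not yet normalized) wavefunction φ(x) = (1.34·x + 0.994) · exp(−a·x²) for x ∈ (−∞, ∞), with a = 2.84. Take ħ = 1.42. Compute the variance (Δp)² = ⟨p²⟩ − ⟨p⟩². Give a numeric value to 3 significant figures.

Compute ⟨p⟩ and ⟨p²⟩ separately; (Δp)² = ⟨p²⟩ − ⟨p⟩².
Expand each integrand as polynomial × e^(−2ax²) and use ∫x^(2j)·e^(−2ax²) dx = (2j−1)!!/(4a)^j · √(π/(2a)), odd powers → 0; here √(π/(2a)) = 0.74371. Differentiate with the product rule, d/dx e^(−ax²) = −2ax·e^(−ax²).
Normalization: ∫|φ|² dx = 0.85236.
⟨p⟩ = 0.0000 and ⟨p²⟩ = 7.3061.
(Δp)² = 7.3061 − (0.0000)² = 7.3061.

7.31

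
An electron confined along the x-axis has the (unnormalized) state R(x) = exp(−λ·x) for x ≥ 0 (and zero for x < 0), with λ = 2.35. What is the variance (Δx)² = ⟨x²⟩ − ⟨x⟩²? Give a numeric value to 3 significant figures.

0.0453

Compute ⟨x⟩ and ⟨x²⟩ separately, then (Δx)² = ⟨x²⟩ − ⟨x⟩².
Every integrand reduces to terms xʲ·e^(−2λx) on [0, ∞); use ∫₀^∞ xʲ·e^(−2λx) dx = j!/(2λ)^(j+1).
Normalization: ∫|R|² dx = 0.21277.
⟨x⟩ = 0.21277 and ⟨x²⟩ = 0.090539.
(Δx)² = 0.090539 − (0.21277)² = 0.045269.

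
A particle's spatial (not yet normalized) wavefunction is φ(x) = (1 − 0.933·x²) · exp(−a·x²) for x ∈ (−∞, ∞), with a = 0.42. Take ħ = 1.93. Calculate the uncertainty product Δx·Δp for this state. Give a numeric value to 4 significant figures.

Δx = √(⟨x²⟩−⟨x⟩²), Δp = √(⟨p²⟩−⟨p⟩²).
Expand each integrand as polynomial × e^(−2ax²) and use ∫x^(2j)·e^(−2ax²) dx = (2j−1)!!/(4a)^j · √(π/(2a)), odd powers → 0; here √(π/(2a)) = 1.9339. Differentiate with the product rule, d/dx e^(−ax²) = −2ax·e^(−ax²).
Normalization: ∫|φ|² dx = 1.5753.
⟨x⟩ = 0.0000, ⟨x²⟩ = 1.6765 ⇒ Δx = 1.2948.
⟨p⟩ = 0.0000, ⟨p²⟩ = 8.2005 ⇒ Δp = 2.8636.
Δx·Δp = 3.7078.

3.708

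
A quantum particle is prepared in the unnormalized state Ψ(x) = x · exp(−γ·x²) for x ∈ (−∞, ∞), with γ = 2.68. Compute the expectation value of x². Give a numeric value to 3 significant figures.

0.280

⟨x²⟩ = ∫ x²·|Ψ|² dx / ∫|Ψ|² dx (integrals over the domain).
Expand each integrand as polynomial × e^(−2γx²) and use ∫x^(2j)·e^(−2γx²) dx = (2j−1)!!/(4γ)^j · √(π/(2γ)), odd powers → 0; here √(π/(2γ)) = 0.76558.
State is unnormalized: ∫|Ψ|² dx = 0.071416, and ∫Ψ*·x²·Ψ dx = 0.019986, so ⟨x²⟩ = 0.019986 / 0.071416.
⟨x²⟩ = 0.27985.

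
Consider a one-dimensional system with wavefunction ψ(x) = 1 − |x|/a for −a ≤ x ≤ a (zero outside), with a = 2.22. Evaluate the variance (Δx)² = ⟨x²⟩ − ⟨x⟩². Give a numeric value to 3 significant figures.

Compute ⟨x⟩ and ⟨x²⟩ separately, then (Δx)² = ⟨x²⟩ − ⟨x⟩².
ψ is even, so ∫ over [−a, a] = 2∫₀ᵃ with ψ = 1 − x/a there: ∫₀ᵃ (1 − x/a)² dx = a/3, ∫₀ᵃ x²(1 − x/a)² dx = a³/30, ∫₀ᵃ x⁴(1 − x/a)² dx = a⁵/105.
Normalization: ∫|ψ|² dx = 1.4800.
⟨x⟩ = 0.0000 and ⟨x²⟩ = 0.49284.
(Δx)² = 0.49284 − (0.0000)² = 0.49284.

0.493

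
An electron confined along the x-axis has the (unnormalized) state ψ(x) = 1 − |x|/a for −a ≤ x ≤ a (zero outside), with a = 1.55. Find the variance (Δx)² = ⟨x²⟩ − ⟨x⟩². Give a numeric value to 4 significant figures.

Compute ⟨x⟩ and ⟨x²⟩ separately, then (Δx)² = ⟨x²⟩ − ⟨x⟩².
ψ is even, so ∫ over [−a, a] = 2∫₀ᵃ with ψ = 1 − x/a there: ∫₀ᵃ (1 − x/a)² dx = a/3, ∫₀ᵃ x²(1 − x/a)² dx = a³/30, ∫₀ᵃ x⁴(1 − x/a)² dx = a⁵/105.
Normalization: ∫|ψ|² dx = 1.0333.
⟨x⟩ = 0.0000 and ⟨x²⟩ = 0.24025.
(Δx)² = 0.24025 − (0.0000)² = 0.24025.

0.2403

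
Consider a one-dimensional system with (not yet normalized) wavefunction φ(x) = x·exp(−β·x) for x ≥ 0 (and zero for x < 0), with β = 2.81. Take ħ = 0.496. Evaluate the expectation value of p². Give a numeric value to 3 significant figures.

1.94

p² φ = −ħ² d²φ/dx²; ⟨p²⟩ = −ħ² ∫ φ*·φ'' dx / ∫|φ|² dx.
Differentiate x·exp(−β·x) with the product rule; every integrand then reduces to terms xʲ·e^(−2βx) on [0, ∞), with ∫₀^∞ xʲ·e^(−2βx) dx = j!/(2β)^(j+1).
State is unnormalized: ∫|φ|² dx = 0.011267, and ∫φ*·(−ħ² φ'') dx = 0.021888, so ⟨p²⟩ = 0.021888 / 0.011267.
⟨p²⟩ = 1.9426.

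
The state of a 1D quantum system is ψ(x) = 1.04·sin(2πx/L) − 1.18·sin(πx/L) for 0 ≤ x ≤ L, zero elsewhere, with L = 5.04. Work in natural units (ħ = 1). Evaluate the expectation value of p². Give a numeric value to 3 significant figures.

0.898

p² ψ = −ħ² d²ψ/dx²; ⟨p²⟩ = −ħ² ∫ ψ*·ψ'' dx / ∫|ψ|² dx.
d²/dx² sin(jπx/L) = −(jπ/L)²·sin(jπx/L); on 0 ≤ x ≤ L, ∫sin²(jπx/L) dx = L/2 and ∫sin(jπx/L)·sin(lπx/L) dx = 0 for j ≠ l, so only diagonal terms survive in ∫|ψ|² and ∫ψ·ψ″; ∫ψ·ψ′ dx = [ψ²/2] between the walls = 0.
State is unnormalized: ∫|ψ|² dx = 6.2345, and ∫ψ*·(−ħ² ψ'') dx = 5.5994, so ⟨p²⟩ = 5.5994 / 6.2345.
⟨p²⟩ = 0.89814.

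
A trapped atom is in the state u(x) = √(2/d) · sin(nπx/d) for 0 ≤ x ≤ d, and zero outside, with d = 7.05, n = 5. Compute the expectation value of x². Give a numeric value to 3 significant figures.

⟨x²⟩ = ∫ x²·|u|² dx (integrals over the domain).
With sin²θ = (1 − cos2θ)/2 on 0 ≤ x ≤ d: ∫sin²(nπx/d) dx = d/2, ∫x·sin²(nπx/d) dx = d²/4, ∫x²·sin²(nπx/d) dx = d³·(1/6 − 1/(4n²π²)); higher powers xᵏ the same way, integrating xᵏ·cos(2nπx/d) by parts.
⟨x²⟩ = 16.467.

16.5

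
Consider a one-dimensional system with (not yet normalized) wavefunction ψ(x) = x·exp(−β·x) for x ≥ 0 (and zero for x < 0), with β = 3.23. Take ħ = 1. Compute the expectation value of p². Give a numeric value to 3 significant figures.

p² ψ = −ħ² d²ψ/dx²; ⟨p²⟩ = −ħ² ∫ ψ*·ψ'' dx / ∫|ψ|² dx.
Differentiate x·exp(−β·x) with the product rule; every integrand then reduces to terms xʲ·e^(−2βx) on [0, ∞), with ∫₀^∞ xʲ·e^(−2βx) dx = j!/(2β)^(j+1).
State is unnormalized: ∫|ψ|² dx = 0.0074188, and ∫ψ*·(−ħ² ψ'') dx = 0.077399, so ⟨p²⟩ = 0.077399 / 0.0074188.
⟨p²⟩ = 10.433.

10.4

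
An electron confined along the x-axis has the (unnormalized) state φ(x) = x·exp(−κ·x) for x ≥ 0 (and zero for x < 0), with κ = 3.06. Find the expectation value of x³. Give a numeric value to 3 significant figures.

⟨x³⟩ = ∫ x³·|φ|² dx / ∫|φ|² dx (integrals over the domain).
Every integrand reduces to terms xʲ·e^(−2κx) on [0, ∞); use ∫₀^∞ xʲ·e^(−2κx) dx = j!/(2κ)^(j+1).
State is unnormalized: ∫|φ|² dx = 0.0087252, and ∫φ*·x³·φ dx = 0.0022839, so ⟨x³⟩ = 0.0022839 / 0.0087252.
⟨x³⟩ = 0.26176.

0.262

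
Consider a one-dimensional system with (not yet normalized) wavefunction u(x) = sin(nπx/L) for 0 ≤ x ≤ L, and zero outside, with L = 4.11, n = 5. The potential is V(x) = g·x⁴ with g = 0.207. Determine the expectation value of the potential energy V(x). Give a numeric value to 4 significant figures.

⟨V⟩ = ∫ V(x)·|u|² dx / ∫|u|² dx.
With sin²θ = (1 − cos2θ)/2 on 0 ≤ x ≤ L: ∫sin²(nπx/L) dx = L/2, ∫x·sin²(nπx/L) dx = L²/4, ∫x²·sin²(nπx/L) dx = L³·(1/6 − 1/(4n²π²)); higher powers xᵏ the same way, integrating xᵏ·cos(2nπx/L) by parts.
State is unnormalized: ∫|u|² dx = 2.0550, and ∫u*·V(x)·u dx = 23.787, so ⟨V⟩ = 23.787 / 2.0550.
⟨V⟩ = 11.575.

11.58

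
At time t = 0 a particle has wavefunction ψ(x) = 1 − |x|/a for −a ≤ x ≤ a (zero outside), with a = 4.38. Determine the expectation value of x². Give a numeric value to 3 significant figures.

⟨x²⟩ = ∫ x²·|ψ|² dx / ∫|ψ|² dx (integrals over the domain).
ψ is even, so ∫ over [−a, a] = 2∫₀ᵃ with ψ = 1 − x/a there: ∫₀ᵃ (1 − x/a)² dx = a/3, ∫₀ᵃ x²(1 − x/a)² dx = a³/30, ∫₀ᵃ x⁴(1 − x/a)² dx = a⁵/105.
State is unnormalized: ∫|ψ|² dx = 2.9200, and ∫ψ*·x²·ψ dx = 5.6018, so ⟨x²⟩ = 5.6018 / 2.9200.
⟨x²⟩ = 1.9184.

1.92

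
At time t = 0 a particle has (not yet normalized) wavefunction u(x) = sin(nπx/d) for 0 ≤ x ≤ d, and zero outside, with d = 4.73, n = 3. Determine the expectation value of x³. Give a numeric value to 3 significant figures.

⟨x³⟩ = ∫ x³·|u|² dx / ∫|u|² dx (integrals over the domain).
With sin²θ = (1 − cos2θ)/2 on 0 ≤ x ≤ d: ∫sin²(nπx/d) dx = d/2, ∫x·sin²(nπx/d) dx = d²/4, ∫x²·sin²(nπx/d) dx = d³·(1/6 − 1/(4n²π²)); higher powers xᵏ the same way, integrating xᵏ·cos(2nπx/d) by parts.
State is unnormalized: ∫|u|² dx = 2.3650, and ∫u*·x³·u dx = 60.455, so ⟨x³⟩ = 60.455 / 2.3650.
⟨x³⟩ = 25.562.

25.6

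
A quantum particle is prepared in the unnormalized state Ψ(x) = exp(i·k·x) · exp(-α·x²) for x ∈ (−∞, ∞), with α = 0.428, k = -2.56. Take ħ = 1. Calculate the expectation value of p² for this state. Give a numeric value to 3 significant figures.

6.98

p² Ψ = −ħ² d²Ψ/dx²; ⟨p²⟩ = −ħ² ∫ Ψ*·Ψ'' dx / ∫|Ψ|² dx.
Gaussian moments: ∫x^(2j)·e^(−2αx²) dx = (2j−1)!!/(4α)^j · √(π/(2α)), odd powers integrate to 0; here √(π/(2α)) = 1.9157. Derivatives: Ψ′ = (ik − 2αx)·Ψ, Ψ″ = ((ik − 2αx)² − 2α)·Ψ; the odd-in-x pieces drop out.
State is unnormalized: ∫|Ψ|² dx = 1.9157, and ∫Ψ*·(−ħ² Ψ'') dx = 13.375, so ⟨p²⟩ = 13.375 / 1.9157.
⟨p²⟩ = 6.9816.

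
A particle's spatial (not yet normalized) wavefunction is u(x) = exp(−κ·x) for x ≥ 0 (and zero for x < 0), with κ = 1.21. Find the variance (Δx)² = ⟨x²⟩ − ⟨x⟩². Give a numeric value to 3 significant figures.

Compute ⟨x⟩ and ⟨x²⟩ separately, then (Δx)² = ⟨x²⟩ − ⟨x⟩².
Every integrand reduces to terms xʲ·e^(−2κx) on [0, ∞); use ∫₀^∞ xʲ·e^(−2κx) dx = j!/(2κ)^(j+1).
Normalization: ∫|u|² dx = 0.41322.
⟨x⟩ = 0.41322 and ⟨x²⟩ = 0.34151.
(Δx)² = 0.34151 − (0.41322)² = 0.17075.

0.171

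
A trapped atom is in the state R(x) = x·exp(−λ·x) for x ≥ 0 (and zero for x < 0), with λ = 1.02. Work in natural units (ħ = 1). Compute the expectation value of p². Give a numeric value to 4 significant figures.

1.040

p² R = −ħ² d²R/dx²; ⟨p²⟩ = −ħ² ∫ R*·R'' dx / ∫|R|² dx.
Differentiate x·exp(−λ·x) with the product rule; every integrand then reduces to terms xʲ·e^(−2λx) on [0, ∞), with ∫₀^∞ xʲ·e^(−2λx) dx = j!/(2λ)^(j+1).
State is unnormalized: ∫|R|² dx = 0.23558, and ∫R*·(−ħ² R'') dx = 0.24510, so ⟨p²⟩ = 0.24510 / 0.23558.
⟨p²⟩ = 1.0404.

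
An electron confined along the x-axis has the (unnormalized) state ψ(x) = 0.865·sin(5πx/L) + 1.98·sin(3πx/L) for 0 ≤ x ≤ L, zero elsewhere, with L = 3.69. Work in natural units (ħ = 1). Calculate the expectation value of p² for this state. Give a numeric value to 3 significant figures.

p² ψ = −ħ² d²ψ/dx²; ⟨p²⟩ = −ħ² ∫ ψ*·ψ'' dx / ∫|ψ|² dx.
d²/dx² sin(jπx/L) = −(jπ/L)²·sin(jπx/L); on 0 ≤ x ≤ L, ∫sin²(jπx/L) dx = L/2 and ∫sin(jπx/L)·sin(lπx/L) dx = 0 for j ≠ l, so only diagonal terms survive in ∫|ψ|² and ∫ψ·ψ″; ∫ψ·ψ′ dx = [ψ²/2] between the walls = 0.
State is unnormalized: ∫|ψ|² dx = 8.6136, and ∫ψ*·(−ħ² ψ'') dx = 72.202, so ⟨p²⟩ = 72.202 / 8.6136.
⟨p²⟩ = 8.3823.

8.38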